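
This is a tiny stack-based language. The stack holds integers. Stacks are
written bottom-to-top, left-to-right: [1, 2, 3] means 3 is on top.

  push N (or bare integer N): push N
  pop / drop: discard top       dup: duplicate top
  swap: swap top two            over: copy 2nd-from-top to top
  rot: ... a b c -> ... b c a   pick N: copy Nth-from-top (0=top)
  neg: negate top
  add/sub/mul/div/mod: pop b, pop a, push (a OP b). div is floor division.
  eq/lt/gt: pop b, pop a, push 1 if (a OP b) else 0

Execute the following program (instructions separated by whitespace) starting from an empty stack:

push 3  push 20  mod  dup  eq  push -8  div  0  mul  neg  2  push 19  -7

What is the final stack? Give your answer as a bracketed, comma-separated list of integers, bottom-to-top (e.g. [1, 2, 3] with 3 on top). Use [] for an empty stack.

Answer: [0, 2, 19, -7]

Derivation:
After 'push 3': [3]
After 'push 20': [3, 20]
After 'mod': [3]
After 'dup': [3, 3]
After 'eq': [1]
After 'push -8': [1, -8]
After 'div': [-1]
After 'push 0': [-1, 0]
After 'mul': [0]
After 'neg': [0]
After 'push 2': [0, 2]
After 'push 19': [0, 2, 19]
After 'push -7': [0, 2, 19, -7]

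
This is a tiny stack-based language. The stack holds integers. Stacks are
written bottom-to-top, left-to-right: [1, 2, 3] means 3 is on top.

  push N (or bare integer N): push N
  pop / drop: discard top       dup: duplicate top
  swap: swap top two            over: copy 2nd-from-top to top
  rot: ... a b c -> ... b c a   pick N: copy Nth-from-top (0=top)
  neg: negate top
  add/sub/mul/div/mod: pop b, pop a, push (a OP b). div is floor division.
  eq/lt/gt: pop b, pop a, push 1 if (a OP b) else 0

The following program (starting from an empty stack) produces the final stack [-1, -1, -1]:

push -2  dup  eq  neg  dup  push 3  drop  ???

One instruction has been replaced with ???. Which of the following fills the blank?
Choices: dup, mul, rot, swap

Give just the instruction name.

Answer: dup

Derivation:
Stack before ???: [-1, -1]
Stack after ???:  [-1, -1, -1]
Checking each choice:
  dup: MATCH
  mul: produces [1]
  rot: stack underflow (need 3, have 2)
  swap: produces [-1, -1]


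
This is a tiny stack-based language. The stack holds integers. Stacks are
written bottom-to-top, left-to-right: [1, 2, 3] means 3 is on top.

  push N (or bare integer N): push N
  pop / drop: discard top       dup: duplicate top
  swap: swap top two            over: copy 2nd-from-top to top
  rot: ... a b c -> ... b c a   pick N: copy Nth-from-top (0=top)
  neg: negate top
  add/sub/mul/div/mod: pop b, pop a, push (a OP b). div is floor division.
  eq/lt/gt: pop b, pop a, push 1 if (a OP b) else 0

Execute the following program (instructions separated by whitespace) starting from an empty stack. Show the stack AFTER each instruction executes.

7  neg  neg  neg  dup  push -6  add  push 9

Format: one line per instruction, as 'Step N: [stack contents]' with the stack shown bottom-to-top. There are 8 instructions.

Step 1: [7]
Step 2: [-7]
Step 3: [7]
Step 4: [-7]
Step 5: [-7, -7]
Step 6: [-7, -7, -6]
Step 7: [-7, -13]
Step 8: [-7, -13, 9]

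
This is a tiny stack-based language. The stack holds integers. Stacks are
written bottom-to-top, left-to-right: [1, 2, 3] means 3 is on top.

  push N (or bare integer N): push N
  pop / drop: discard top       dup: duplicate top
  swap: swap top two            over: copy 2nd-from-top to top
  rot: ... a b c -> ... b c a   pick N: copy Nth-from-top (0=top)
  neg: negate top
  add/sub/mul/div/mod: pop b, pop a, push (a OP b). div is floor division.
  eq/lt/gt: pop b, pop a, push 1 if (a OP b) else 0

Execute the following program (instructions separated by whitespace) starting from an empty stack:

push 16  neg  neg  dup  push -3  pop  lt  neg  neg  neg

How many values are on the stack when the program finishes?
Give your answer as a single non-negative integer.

After 'push 16': stack = [16] (depth 1)
After 'neg': stack = [-16] (depth 1)
After 'neg': stack = [16] (depth 1)
After 'dup': stack = [16, 16] (depth 2)
After 'push -3': stack = [16, 16, -3] (depth 3)
After 'pop': stack = [16, 16] (depth 2)
After 'lt': stack = [0] (depth 1)
After 'neg': stack = [0] (depth 1)
After 'neg': stack = [0] (depth 1)
After 'neg': stack = [0] (depth 1)

Answer: 1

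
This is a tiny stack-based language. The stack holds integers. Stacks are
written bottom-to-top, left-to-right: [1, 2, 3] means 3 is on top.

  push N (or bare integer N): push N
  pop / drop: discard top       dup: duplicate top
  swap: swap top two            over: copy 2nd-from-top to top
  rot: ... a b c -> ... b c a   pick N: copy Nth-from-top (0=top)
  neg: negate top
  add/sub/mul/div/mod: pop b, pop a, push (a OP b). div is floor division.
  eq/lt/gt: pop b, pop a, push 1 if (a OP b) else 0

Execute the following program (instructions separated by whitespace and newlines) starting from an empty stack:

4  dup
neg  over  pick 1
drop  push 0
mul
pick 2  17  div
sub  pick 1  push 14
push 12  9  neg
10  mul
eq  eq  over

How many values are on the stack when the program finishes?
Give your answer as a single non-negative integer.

Answer: 6

Derivation:
After 'push 4': stack = [4] (depth 1)
After 'dup': stack = [4, 4] (depth 2)
After 'neg': stack = [4, -4] (depth 2)
After 'over': stack = [4, -4, 4] (depth 3)
After 'pick 1': stack = [4, -4, 4, -4] (depth 4)
After 'drop': stack = [4, -4, 4] (depth 3)
After 'push 0': stack = [4, -4, 4, 0] (depth 4)
After 'mul': stack = [4, -4, 0] (depth 3)
After 'pick 2': stack = [4, -4, 0, 4] (depth 4)
After 'push 17': stack = [4, -4, 0, 4, 17] (depth 5)
  ...
After 'pick 1': stack = [4, -4, 0, -4] (depth 4)
After 'push 14': stack = [4, -4, 0, -4, 14] (depth 5)
After 'push 12': stack = [4, -4, 0, -4, 14, 12] (depth 6)
After 'push 9': stack = [4, -4, 0, -4, 14, 12, 9] (depth 7)
After 'neg': stack = [4, -4, 0, -4, 14, 12, -9] (depth 7)
After 'push 10': stack = [4, -4, 0, -4, 14, 12, -9, 10] (depth 8)
After 'mul': stack = [4, -4, 0, -4, 14, 12, -90] (depth 7)
After 'eq': stack = [4, -4, 0, -4, 14, 0] (depth 6)
After 'eq': stack = [4, -4, 0, -4, 0] (depth 5)
After 'over': stack = [4, -4, 0, -4, 0, -4] (depth 6)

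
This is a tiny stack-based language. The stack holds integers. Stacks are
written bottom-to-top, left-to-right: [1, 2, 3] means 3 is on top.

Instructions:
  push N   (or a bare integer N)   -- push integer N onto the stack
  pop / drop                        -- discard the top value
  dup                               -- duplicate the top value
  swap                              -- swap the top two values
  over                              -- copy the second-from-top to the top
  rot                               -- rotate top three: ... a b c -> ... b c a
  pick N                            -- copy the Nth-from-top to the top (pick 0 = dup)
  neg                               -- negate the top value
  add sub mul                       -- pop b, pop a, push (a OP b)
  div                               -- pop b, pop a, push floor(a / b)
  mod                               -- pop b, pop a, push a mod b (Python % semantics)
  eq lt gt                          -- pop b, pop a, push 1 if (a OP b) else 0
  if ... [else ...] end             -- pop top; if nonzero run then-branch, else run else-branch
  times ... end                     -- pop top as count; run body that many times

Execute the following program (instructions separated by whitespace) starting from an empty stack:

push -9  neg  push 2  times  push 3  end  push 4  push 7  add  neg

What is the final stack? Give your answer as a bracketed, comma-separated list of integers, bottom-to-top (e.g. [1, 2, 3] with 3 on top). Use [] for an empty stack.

Answer: [9, 3, 3, -11]

Derivation:
After 'push -9': [-9]
After 'neg': [9]
After 'push 2': [9, 2]
After 'times': [9]
After 'push 3': [9, 3]
After 'push 3': [9, 3, 3]
After 'push 4': [9, 3, 3, 4]
After 'push 7': [9, 3, 3, 4, 7]
After 'add': [9, 3, 3, 11]
After 'neg': [9, 3, 3, -11]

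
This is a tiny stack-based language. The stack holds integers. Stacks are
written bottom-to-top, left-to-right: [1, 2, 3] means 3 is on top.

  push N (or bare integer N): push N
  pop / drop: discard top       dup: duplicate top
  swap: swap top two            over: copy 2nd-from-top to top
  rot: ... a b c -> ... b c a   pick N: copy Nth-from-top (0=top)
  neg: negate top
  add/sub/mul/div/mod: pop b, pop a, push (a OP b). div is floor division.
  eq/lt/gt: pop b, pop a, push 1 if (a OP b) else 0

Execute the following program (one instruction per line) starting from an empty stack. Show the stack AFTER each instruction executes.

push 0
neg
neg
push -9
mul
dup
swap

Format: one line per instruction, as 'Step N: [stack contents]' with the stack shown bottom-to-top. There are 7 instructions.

Step 1: [0]
Step 2: [0]
Step 3: [0]
Step 4: [0, -9]
Step 5: [0]
Step 6: [0, 0]
Step 7: [0, 0]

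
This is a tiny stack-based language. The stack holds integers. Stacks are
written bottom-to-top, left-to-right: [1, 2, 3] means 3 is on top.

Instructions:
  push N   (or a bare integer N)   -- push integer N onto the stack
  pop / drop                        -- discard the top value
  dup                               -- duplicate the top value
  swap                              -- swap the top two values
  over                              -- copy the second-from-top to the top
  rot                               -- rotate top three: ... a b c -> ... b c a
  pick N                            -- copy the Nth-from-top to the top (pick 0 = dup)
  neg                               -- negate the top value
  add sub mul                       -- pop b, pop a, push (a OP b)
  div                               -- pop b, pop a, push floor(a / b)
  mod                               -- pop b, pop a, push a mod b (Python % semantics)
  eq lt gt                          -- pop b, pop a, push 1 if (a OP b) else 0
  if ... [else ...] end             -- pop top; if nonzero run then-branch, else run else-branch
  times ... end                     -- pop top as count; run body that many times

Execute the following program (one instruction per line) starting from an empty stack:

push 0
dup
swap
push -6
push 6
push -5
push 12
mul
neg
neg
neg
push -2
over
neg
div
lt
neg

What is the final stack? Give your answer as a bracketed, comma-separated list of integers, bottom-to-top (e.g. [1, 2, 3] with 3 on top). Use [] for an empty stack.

Answer: [0, 0, -6, 6, 0]

Derivation:
After 'push 0': [0]
After 'dup': [0, 0]
After 'swap': [0, 0]
After 'push -6': [0, 0, -6]
After 'push 6': [0, 0, -6, 6]
After 'push -5': [0, 0, -6, 6, -5]
After 'push 12': [0, 0, -6, 6, -5, 12]
After 'mul': [0, 0, -6, 6, -60]
After 'neg': [0, 0, -6, 6, 60]
After 'neg': [0, 0, -6, 6, -60]
After 'neg': [0, 0, -6, 6, 60]
After 'push -2': [0, 0, -6, 6, 60, -2]
After 'over': [0, 0, -6, 6, 60, -2, 60]
After 'neg': [0, 0, -6, 6, 60, -2, -60]
After 'div': [0, 0, -6, 6, 60, 0]
After 'lt': [0, 0, -6, 6, 0]
After 'neg': [0, 0, -6, 6, 0]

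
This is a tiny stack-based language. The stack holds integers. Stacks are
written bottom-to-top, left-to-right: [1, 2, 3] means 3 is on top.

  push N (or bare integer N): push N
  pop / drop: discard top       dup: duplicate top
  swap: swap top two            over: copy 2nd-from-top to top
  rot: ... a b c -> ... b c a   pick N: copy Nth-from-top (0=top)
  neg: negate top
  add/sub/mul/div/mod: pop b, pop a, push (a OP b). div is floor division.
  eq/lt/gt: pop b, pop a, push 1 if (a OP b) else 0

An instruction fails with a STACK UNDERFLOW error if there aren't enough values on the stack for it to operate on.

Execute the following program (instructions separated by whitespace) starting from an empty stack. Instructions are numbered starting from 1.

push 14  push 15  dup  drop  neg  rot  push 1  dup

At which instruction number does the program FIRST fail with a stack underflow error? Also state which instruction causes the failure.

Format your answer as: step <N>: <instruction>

Answer: step 6: rot

Derivation:
Step 1 ('push 14'): stack = [14], depth = 1
Step 2 ('push 15'): stack = [14, 15], depth = 2
Step 3 ('dup'): stack = [14, 15, 15], depth = 3
Step 4 ('drop'): stack = [14, 15], depth = 2
Step 5 ('neg'): stack = [14, -15], depth = 2
Step 6 ('rot'): needs 3 value(s) but depth is 2 — STACK UNDERFLOW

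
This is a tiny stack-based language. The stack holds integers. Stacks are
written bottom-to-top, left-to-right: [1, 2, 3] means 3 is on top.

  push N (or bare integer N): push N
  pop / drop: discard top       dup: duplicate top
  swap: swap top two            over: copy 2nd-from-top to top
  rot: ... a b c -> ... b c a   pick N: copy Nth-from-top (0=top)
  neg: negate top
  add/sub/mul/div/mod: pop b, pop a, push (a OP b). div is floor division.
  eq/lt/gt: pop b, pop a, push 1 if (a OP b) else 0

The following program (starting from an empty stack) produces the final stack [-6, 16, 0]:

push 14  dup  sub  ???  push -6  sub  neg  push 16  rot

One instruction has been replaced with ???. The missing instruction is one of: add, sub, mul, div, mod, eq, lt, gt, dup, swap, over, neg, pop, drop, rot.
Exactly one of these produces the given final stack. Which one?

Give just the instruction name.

Stack before ???: [0]
Stack after ???:  [0, 0]
The instruction that transforms [0] -> [0, 0] is: dup

Answer: dup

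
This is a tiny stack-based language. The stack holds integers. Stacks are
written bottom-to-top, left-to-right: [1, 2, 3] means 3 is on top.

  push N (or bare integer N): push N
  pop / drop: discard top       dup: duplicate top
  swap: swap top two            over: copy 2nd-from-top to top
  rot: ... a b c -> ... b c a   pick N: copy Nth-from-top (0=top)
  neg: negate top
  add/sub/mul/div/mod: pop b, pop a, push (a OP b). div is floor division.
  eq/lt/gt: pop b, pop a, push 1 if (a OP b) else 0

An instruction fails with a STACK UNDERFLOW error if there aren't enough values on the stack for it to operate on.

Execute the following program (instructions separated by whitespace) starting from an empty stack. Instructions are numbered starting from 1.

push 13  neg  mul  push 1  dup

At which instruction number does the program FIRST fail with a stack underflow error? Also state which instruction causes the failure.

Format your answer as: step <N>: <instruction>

Answer: step 3: mul

Derivation:
Step 1 ('push 13'): stack = [13], depth = 1
Step 2 ('neg'): stack = [-13], depth = 1
Step 3 ('mul'): needs 2 value(s) but depth is 1 — STACK UNDERFLOW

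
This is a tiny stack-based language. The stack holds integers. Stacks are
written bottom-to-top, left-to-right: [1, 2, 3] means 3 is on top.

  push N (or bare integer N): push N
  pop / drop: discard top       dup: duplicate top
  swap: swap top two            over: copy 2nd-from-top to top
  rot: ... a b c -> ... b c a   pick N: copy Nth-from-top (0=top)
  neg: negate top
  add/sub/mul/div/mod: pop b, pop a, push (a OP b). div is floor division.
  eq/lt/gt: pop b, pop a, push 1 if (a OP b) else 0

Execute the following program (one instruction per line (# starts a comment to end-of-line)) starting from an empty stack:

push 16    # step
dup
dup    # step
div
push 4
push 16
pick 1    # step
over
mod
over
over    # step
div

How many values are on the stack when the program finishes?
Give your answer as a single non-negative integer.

After 'push 16': stack = [16] (depth 1)
After 'dup': stack = [16, 16] (depth 2)
After 'dup': stack = [16, 16, 16] (depth 3)
After 'div': stack = [16, 1] (depth 2)
After 'push 4': stack = [16, 1, 4] (depth 3)
After 'push 16': stack = [16, 1, 4, 16] (depth 4)
After 'pick 1': stack = [16, 1, 4, 16, 4] (depth 5)
After 'over': stack = [16, 1, 4, 16, 4, 16] (depth 6)
After 'mod': stack = [16, 1, 4, 16, 4] (depth 5)
After 'over': stack = [16, 1, 4, 16, 4, 16] (depth 6)
After 'over': stack = [16, 1, 4, 16, 4, 16, 4] (depth 7)
After 'div': stack = [16, 1, 4, 16, 4, 4] (depth 6)

Answer: 6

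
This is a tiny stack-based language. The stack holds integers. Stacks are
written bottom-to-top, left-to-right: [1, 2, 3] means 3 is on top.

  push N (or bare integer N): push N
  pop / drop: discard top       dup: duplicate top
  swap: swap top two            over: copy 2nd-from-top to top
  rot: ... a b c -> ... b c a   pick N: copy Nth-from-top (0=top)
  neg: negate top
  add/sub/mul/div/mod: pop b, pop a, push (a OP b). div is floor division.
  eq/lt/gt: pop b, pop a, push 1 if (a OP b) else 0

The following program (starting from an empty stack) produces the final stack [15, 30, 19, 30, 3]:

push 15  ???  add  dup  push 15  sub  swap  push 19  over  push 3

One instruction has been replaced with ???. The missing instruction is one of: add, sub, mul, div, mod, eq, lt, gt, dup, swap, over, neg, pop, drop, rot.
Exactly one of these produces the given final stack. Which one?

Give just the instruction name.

Answer: dup

Derivation:
Stack before ???: [15]
Stack after ???:  [15, 15]
The instruction that transforms [15] -> [15, 15] is: dup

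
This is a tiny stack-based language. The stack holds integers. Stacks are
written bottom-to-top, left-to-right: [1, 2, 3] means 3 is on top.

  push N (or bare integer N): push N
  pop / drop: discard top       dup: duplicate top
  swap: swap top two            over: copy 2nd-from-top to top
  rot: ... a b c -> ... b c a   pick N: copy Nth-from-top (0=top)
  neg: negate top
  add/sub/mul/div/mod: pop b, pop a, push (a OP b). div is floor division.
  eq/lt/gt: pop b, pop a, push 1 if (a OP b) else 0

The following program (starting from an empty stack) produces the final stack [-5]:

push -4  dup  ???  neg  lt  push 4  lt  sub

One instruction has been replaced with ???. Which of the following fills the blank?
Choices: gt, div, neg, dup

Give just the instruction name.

Stack before ???: [-4, -4]
Stack after ???:  [-4, -4, -4]
Checking each choice:
  gt: stack underflow (need 2, have 1)
  div: stack underflow (need 2, have 1)
  neg: stack underflow (need 2, have 1)
  dup: MATCH


Answer: dup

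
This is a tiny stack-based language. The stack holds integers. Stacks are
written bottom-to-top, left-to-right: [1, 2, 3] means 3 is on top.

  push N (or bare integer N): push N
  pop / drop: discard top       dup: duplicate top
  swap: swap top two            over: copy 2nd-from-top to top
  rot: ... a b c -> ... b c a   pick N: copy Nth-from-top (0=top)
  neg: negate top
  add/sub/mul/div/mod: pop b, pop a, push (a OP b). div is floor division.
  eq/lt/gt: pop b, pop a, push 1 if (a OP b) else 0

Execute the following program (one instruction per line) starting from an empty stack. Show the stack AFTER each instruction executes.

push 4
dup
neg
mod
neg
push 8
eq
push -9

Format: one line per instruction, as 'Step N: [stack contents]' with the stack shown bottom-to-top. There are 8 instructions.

Step 1: [4]
Step 2: [4, 4]
Step 3: [4, -4]
Step 4: [0]
Step 5: [0]
Step 6: [0, 8]
Step 7: [0]
Step 8: [0, -9]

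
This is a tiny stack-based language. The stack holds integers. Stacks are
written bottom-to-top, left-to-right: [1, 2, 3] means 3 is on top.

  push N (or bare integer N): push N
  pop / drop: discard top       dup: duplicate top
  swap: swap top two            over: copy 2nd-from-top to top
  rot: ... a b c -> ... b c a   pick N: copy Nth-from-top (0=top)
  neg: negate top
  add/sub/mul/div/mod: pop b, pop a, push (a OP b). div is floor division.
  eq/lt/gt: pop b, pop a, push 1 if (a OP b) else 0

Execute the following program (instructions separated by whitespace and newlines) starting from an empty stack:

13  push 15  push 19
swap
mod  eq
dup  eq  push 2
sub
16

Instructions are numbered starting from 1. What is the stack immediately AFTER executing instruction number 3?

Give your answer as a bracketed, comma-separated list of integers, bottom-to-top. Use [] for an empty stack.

Answer: [13, 15, 19]

Derivation:
Step 1 ('13'): [13]
Step 2 ('push 15'): [13, 15]
Step 3 ('push 19'): [13, 15, 19]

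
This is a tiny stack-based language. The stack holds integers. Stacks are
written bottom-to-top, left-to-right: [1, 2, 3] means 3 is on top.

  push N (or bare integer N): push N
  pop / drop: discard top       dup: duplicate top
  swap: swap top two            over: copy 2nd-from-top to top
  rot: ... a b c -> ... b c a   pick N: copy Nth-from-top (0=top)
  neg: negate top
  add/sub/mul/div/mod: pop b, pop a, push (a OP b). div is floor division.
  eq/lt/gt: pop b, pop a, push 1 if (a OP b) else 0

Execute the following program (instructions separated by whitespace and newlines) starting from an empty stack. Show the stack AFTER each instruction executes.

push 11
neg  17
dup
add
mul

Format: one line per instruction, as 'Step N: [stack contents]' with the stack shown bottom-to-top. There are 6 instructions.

Step 1: [11]
Step 2: [-11]
Step 3: [-11, 17]
Step 4: [-11, 17, 17]
Step 5: [-11, 34]
Step 6: [-374]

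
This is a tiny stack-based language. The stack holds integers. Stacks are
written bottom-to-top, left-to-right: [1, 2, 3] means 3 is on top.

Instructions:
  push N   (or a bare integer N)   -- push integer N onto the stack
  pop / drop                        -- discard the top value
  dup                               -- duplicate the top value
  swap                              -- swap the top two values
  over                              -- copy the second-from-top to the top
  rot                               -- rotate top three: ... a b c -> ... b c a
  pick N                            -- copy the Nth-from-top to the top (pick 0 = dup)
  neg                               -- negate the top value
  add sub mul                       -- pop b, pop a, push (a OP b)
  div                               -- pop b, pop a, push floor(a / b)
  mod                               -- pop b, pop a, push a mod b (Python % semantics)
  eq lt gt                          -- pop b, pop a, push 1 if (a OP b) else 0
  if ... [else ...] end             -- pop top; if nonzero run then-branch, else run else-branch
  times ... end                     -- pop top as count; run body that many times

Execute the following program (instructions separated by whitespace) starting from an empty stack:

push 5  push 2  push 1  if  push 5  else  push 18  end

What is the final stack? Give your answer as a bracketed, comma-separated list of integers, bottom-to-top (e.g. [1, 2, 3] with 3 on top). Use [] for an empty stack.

After 'push 5': [5]
After 'push 2': [5, 2]
After 'push 1': [5, 2, 1]
After 'if': [5, 2]
After 'push 5': [5, 2, 5]

Answer: [5, 2, 5]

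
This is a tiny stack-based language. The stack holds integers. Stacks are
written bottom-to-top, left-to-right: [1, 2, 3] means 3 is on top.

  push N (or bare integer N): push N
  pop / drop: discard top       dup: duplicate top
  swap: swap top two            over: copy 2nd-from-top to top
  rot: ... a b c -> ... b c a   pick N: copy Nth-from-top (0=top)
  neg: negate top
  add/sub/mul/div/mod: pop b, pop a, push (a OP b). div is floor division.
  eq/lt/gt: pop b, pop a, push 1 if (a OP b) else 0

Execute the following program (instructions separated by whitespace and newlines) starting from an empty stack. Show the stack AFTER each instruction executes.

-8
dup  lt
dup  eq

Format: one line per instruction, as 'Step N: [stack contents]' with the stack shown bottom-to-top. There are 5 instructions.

Step 1: [-8]
Step 2: [-8, -8]
Step 3: [0]
Step 4: [0, 0]
Step 5: [1]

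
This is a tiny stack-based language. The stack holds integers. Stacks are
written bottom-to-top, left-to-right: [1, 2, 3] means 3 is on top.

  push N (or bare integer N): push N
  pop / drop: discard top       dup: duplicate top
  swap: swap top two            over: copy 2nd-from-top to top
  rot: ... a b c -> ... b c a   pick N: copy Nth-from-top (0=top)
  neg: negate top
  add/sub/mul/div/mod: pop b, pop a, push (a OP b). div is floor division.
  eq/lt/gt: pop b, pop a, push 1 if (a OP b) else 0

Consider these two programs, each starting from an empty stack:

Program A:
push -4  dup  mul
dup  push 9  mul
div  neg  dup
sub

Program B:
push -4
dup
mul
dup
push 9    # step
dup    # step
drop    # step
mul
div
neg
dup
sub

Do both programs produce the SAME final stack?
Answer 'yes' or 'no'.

Answer: yes

Derivation:
Program A trace:
  After 'push -4': [-4]
  After 'dup': [-4, -4]
  After 'mul': [16]
  After 'dup': [16, 16]
  After 'push 9': [16, 16, 9]
  After 'mul': [16, 144]
  After 'div': [0]
  After 'neg': [0]
  After 'dup': [0, 0]
  After 'sub': [0]
Program A final stack: [0]

Program B trace:
  After 'push -4': [-4]
  After 'dup': [-4, -4]
  After 'mul': [16]
  After 'dup': [16, 16]
  After 'push 9': [16, 16, 9]
  After 'dup': [16, 16, 9, 9]
  After 'drop': [16, 16, 9]
  After 'mul': [16, 144]
  After 'div': [0]
  After 'neg': [0]
  After 'dup': [0, 0]
  After 'sub': [0]
Program B final stack: [0]
Same: yes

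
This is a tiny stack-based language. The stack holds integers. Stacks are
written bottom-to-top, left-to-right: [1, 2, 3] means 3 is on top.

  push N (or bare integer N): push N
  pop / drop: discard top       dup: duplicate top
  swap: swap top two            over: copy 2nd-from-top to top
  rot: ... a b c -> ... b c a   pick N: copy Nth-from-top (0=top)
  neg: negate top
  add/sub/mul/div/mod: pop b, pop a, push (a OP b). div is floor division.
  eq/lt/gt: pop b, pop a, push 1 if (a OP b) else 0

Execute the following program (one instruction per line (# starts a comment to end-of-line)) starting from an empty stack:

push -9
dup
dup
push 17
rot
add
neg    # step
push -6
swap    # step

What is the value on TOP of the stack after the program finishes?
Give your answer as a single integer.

Answer: -8

Derivation:
After 'push -9': [-9]
After 'dup': [-9, -9]
After 'dup': [-9, -9, -9]
After 'push 17': [-9, -9, -9, 17]
After 'rot': [-9, -9, 17, -9]
After 'add': [-9, -9, 8]
After 'neg': [-9, -9, -8]
After 'push -6': [-9, -9, -8, -6]
After 'swap': [-9, -9, -6, -8]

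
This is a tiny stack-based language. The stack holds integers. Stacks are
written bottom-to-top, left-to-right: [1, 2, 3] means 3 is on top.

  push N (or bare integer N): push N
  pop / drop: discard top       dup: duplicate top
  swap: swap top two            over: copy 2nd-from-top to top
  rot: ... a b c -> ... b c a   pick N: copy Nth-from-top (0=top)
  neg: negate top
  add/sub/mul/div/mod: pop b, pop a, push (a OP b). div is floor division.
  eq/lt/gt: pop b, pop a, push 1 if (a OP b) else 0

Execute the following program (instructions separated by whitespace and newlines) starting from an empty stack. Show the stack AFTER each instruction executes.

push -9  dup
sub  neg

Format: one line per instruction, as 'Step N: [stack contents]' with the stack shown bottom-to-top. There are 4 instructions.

Step 1: [-9]
Step 2: [-9, -9]
Step 3: [0]
Step 4: [0]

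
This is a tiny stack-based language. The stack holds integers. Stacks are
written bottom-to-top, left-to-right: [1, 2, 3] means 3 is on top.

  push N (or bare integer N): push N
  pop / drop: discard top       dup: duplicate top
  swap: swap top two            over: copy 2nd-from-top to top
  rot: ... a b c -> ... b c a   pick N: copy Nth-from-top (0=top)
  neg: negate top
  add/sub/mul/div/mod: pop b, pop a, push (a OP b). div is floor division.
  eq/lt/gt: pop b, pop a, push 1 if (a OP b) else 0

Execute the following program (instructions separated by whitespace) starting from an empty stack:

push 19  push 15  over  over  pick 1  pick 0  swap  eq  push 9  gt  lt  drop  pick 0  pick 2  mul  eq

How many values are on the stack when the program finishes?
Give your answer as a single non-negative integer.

Answer: 3

Derivation:
After 'push 19': stack = [19] (depth 1)
After 'push 15': stack = [19, 15] (depth 2)
After 'over': stack = [19, 15, 19] (depth 3)
After 'over': stack = [19, 15, 19, 15] (depth 4)
After 'pick 1': stack = [19, 15, 19, 15, 19] (depth 5)
After 'pick 0': stack = [19, 15, 19, 15, 19, 19] (depth 6)
After 'swap': stack = [19, 15, 19, 15, 19, 19] (depth 6)
After 'eq': stack = [19, 15, 19, 15, 1] (depth 5)
After 'push 9': stack = [19, 15, 19, 15, 1, 9] (depth 6)
After 'gt': stack = [19, 15, 19, 15, 0] (depth 5)
After 'lt': stack = [19, 15, 19, 0] (depth 4)
After 'drop': stack = [19, 15, 19] (depth 3)
After 'pick 0': stack = [19, 15, 19, 19] (depth 4)
After 'pick 2': stack = [19, 15, 19, 19, 15] (depth 5)
After 'mul': stack = [19, 15, 19, 285] (depth 4)
After 'eq': stack = [19, 15, 0] (depth 3)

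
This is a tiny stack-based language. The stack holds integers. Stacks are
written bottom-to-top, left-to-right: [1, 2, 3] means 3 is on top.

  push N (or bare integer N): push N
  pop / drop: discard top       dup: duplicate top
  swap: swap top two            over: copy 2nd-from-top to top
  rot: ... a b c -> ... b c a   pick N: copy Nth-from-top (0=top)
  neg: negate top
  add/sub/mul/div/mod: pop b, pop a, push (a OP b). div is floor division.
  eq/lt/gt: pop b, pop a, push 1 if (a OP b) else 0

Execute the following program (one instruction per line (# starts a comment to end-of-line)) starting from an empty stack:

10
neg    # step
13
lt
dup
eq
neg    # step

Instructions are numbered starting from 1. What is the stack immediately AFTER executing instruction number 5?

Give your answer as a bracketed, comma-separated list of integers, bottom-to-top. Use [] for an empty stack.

Answer: [1, 1]

Derivation:
Step 1 ('10'): [10]
Step 2 ('neg'): [-10]
Step 3 ('13'): [-10, 13]
Step 4 ('lt'): [1]
Step 5 ('dup'): [1, 1]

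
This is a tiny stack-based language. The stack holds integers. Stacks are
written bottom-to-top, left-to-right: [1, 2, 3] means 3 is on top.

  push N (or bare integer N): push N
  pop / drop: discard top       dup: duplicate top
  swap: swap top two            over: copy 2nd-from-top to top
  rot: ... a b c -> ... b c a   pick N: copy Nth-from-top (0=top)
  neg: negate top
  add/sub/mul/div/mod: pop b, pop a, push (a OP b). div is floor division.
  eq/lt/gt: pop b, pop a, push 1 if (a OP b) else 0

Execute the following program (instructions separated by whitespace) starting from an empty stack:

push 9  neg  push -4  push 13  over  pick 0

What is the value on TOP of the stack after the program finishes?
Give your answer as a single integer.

After 'push 9': [9]
After 'neg': [-9]
After 'push -4': [-9, -4]
After 'push 13': [-9, -4, 13]
After 'over': [-9, -4, 13, -4]
After 'pick 0': [-9, -4, 13, -4, -4]

Answer: -4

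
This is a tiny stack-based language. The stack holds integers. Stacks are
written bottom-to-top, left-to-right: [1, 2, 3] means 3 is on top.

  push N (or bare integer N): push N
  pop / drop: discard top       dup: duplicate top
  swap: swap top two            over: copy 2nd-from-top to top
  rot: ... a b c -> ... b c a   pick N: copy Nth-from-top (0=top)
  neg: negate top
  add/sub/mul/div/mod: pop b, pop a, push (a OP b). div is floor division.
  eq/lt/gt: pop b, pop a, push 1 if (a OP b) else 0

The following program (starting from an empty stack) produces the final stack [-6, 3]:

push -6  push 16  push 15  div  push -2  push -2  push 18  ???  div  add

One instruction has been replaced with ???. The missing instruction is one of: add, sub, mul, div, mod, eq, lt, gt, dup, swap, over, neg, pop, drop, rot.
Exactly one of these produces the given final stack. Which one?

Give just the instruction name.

Answer: div

Derivation:
Stack before ???: [-6, 1, -2, -2, 18]
Stack after ???:  [-6, 1, -2, -1]
The instruction that transforms [-6, 1, -2, -2, 18] -> [-6, 1, -2, -1] is: div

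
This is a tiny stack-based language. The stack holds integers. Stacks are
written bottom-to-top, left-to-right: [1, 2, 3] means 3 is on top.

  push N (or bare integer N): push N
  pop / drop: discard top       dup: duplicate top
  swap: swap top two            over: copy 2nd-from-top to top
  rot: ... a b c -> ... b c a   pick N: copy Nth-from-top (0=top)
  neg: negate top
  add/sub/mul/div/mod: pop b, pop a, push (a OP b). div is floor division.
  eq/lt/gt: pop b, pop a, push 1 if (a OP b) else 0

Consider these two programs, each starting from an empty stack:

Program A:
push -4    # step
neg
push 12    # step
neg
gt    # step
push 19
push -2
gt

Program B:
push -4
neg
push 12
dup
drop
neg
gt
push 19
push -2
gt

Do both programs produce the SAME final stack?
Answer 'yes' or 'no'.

Program A trace:
  After 'push -4': [-4]
  After 'neg': [4]
  After 'push 12': [4, 12]
  After 'neg': [4, -12]
  After 'gt': [1]
  After 'push 19': [1, 19]
  After 'push -2': [1, 19, -2]
  After 'gt': [1, 1]
Program A final stack: [1, 1]

Program B trace:
  After 'push -4': [-4]
  After 'neg': [4]
  After 'push 12': [4, 12]
  After 'dup': [4, 12, 12]
  After 'drop': [4, 12]
  After 'neg': [4, -12]
  After 'gt': [1]
  After 'push 19': [1, 19]
  After 'push -2': [1, 19, -2]
  After 'gt': [1, 1]
Program B final stack: [1, 1]
Same: yes

Answer: yes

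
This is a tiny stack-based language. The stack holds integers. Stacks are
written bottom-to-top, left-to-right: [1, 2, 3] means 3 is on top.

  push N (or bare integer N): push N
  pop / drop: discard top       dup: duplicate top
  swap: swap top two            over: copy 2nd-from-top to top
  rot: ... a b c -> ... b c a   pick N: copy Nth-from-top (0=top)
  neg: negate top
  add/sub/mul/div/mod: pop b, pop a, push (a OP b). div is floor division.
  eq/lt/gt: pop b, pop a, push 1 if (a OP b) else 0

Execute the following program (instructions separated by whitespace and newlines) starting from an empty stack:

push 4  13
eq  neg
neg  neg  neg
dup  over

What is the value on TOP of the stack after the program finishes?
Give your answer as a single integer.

After 'push 4': [4]
After 'push 13': [4, 13]
After 'eq': [0]
After 'neg': [0]
After 'neg': [0]
After 'neg': [0]
After 'neg': [0]
After 'dup': [0, 0]
After 'over': [0, 0, 0]

Answer: 0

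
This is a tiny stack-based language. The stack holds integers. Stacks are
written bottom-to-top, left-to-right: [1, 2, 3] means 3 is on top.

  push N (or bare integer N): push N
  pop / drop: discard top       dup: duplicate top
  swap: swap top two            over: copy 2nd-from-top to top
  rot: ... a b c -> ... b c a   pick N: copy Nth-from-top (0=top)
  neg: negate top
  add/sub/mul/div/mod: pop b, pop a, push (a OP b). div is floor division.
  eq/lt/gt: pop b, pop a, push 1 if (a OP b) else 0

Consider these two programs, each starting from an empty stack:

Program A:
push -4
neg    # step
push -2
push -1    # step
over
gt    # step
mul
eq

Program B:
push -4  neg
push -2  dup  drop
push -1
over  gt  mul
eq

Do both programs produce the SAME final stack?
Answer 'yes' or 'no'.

Answer: yes

Derivation:
Program A trace:
  After 'push -4': [-4]
  After 'neg': [4]
  After 'push -2': [4, -2]
  After 'push -1': [4, -2, -1]
  After 'over': [4, -2, -1, -2]
  After 'gt': [4, -2, 1]
  After 'mul': [4, -2]
  After 'eq': [0]
Program A final stack: [0]

Program B trace:
  After 'push -4': [-4]
  After 'neg': [4]
  After 'push -2': [4, -2]
  After 'dup': [4, -2, -2]
  After 'drop': [4, -2]
  After 'push -1': [4, -2, -1]
  After 'over': [4, -2, -1, -2]
  After 'gt': [4, -2, 1]
  After 'mul': [4, -2]
  After 'eq': [0]
Program B final stack: [0]
Same: yes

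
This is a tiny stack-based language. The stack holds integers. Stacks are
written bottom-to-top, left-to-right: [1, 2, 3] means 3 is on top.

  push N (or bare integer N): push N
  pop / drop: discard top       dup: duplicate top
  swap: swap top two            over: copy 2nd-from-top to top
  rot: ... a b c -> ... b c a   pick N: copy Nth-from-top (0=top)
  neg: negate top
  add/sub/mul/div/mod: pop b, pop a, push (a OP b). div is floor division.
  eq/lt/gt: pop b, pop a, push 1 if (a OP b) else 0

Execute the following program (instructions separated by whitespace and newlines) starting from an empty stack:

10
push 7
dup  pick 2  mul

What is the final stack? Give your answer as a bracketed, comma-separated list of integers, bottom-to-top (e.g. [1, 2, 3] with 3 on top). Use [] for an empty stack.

After 'push 10': [10]
After 'push 7': [10, 7]
After 'dup': [10, 7, 7]
After 'pick 2': [10, 7, 7, 10]
After 'mul': [10, 7, 70]

Answer: [10, 7, 70]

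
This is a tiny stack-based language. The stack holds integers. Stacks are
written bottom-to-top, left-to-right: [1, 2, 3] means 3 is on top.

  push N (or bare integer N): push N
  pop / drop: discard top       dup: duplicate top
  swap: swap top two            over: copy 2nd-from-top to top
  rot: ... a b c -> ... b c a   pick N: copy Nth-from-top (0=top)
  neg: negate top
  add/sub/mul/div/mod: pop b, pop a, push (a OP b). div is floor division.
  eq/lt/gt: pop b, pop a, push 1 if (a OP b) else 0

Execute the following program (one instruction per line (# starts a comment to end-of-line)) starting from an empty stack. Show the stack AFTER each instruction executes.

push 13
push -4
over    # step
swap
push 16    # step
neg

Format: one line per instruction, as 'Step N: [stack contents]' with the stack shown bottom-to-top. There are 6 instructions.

Step 1: [13]
Step 2: [13, -4]
Step 3: [13, -4, 13]
Step 4: [13, 13, -4]
Step 5: [13, 13, -4, 16]
Step 6: [13, 13, -4, -16]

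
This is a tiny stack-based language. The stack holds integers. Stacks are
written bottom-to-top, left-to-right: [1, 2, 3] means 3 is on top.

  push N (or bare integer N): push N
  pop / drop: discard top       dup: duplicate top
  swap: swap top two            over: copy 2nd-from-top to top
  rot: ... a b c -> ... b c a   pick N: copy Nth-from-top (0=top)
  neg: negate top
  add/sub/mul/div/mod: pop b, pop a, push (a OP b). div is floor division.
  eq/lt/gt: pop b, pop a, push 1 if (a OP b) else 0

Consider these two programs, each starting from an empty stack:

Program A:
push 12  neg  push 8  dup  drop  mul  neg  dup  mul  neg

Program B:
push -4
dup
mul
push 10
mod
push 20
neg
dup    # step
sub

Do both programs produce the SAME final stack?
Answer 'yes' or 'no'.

Answer: no

Derivation:
Program A trace:
  After 'push 12': [12]
  After 'neg': [-12]
  After 'push 8': [-12, 8]
  After 'dup': [-12, 8, 8]
  After 'drop': [-12, 8]
  After 'mul': [-96]
  After 'neg': [96]
  After 'dup': [96, 96]
  After 'mul': [9216]
  After 'neg': [-9216]
Program A final stack: [-9216]

Program B trace:
  After 'push -4': [-4]
  After 'dup': [-4, -4]
  After 'mul': [16]
  After 'push 10': [16, 10]
  After 'mod': [6]
  After 'push 20': [6, 20]
  After 'neg': [6, -20]
  After 'dup': [6, -20, -20]
  After 'sub': [6, 0]
Program B final stack: [6, 0]
Same: no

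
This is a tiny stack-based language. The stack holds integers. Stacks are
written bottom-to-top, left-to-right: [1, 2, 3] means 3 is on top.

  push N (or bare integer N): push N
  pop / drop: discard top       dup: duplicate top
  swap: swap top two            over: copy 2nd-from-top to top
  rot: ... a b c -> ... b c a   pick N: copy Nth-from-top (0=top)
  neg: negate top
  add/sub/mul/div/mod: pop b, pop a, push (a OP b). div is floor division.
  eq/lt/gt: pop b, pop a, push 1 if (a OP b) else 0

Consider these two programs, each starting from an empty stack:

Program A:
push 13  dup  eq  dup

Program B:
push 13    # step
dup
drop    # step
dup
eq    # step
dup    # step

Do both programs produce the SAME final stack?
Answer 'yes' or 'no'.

Answer: yes

Derivation:
Program A trace:
  After 'push 13': [13]
  After 'dup': [13, 13]
  After 'eq': [1]
  After 'dup': [1, 1]
Program A final stack: [1, 1]

Program B trace:
  After 'push 13': [13]
  After 'dup': [13, 13]
  After 'drop': [13]
  After 'dup': [13, 13]
  After 'eq': [1]
  After 'dup': [1, 1]
Program B final stack: [1, 1]
Same: yes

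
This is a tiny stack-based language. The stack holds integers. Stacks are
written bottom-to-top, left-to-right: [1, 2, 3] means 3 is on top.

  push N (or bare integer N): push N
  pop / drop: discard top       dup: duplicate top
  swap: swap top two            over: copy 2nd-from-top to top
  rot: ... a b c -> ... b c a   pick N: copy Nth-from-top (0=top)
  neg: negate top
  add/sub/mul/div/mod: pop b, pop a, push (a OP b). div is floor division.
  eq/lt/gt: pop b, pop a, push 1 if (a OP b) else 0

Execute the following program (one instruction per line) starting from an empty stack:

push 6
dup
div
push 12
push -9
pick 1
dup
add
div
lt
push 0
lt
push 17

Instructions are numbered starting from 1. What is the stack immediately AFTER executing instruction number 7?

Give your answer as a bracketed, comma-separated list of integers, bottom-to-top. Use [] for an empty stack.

Step 1 ('push 6'): [6]
Step 2 ('dup'): [6, 6]
Step 3 ('div'): [1]
Step 4 ('push 12'): [1, 12]
Step 5 ('push -9'): [1, 12, -9]
Step 6 ('pick 1'): [1, 12, -9, 12]
Step 7 ('dup'): [1, 12, -9, 12, 12]

Answer: [1, 12, -9, 12, 12]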